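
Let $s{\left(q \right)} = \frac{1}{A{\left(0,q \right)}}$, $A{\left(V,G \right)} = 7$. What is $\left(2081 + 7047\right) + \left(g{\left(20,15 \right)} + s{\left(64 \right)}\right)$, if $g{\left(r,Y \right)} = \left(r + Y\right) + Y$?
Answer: $\frac{64247}{7} \approx 9178.1$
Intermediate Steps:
$g{\left(r,Y \right)} = r + 2 Y$ ($g{\left(r,Y \right)} = \left(Y + r\right) + Y = r + 2 Y$)
$s{\left(q \right)} = \frac{1}{7}$
$\left(2081 + 7047\right) + \left(g{\left(20,15 \right)} + s{\left(64 \right)}\right) = \left(2081 + 7047\right) + \left(\left(20 + 2 \cdot 15\right) + \frac{1}{7}\right) = 9128 + \left(\left(20 + 30\right) + \frac{1}{7}\right) = 9128 + \left(50 + \frac{1}{7}\right) = 9128 + \frac{351}{7} = \frac{64247}{7}$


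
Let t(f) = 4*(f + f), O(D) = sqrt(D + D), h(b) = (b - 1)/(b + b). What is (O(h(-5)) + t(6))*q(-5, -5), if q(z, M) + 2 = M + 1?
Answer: -288 - 6*sqrt(30)/5 ≈ -294.57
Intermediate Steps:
q(z, M) = -1 + M (q(z, M) = -2 + (M + 1) = -2 + (1 + M) = -1 + M)
h(b) = (-1 + b)/(2*b) (h(b) = (-1 + b)/((2*b)) = (-1 + b)*(1/(2*b)) = (-1 + b)/(2*b))
O(D) = sqrt(2)*sqrt(D) (O(D) = sqrt(2*D) = sqrt(2)*sqrt(D))
t(f) = 8*f (t(f) = 4*(2*f) = 8*f)
(O(h(-5)) + t(6))*q(-5, -5) = (sqrt(2)*sqrt((1/2)*(-1 - 5)/(-5)) + 8*6)*(-1 - 5) = (sqrt(2)*sqrt((1/2)*(-1/5)*(-6)) + 48)*(-6) = (sqrt(2)*sqrt(3/5) + 48)*(-6) = (sqrt(2)*(sqrt(15)/5) + 48)*(-6) = (sqrt(30)/5 + 48)*(-6) = (48 + sqrt(30)/5)*(-6) = -288 - 6*sqrt(30)/5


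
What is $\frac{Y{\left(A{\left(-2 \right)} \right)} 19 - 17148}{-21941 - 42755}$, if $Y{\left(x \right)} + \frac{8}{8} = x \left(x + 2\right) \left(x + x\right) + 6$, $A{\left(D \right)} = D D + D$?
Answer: $\frac{16445}{64696} \approx 0.25419$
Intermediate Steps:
$A{\left(D \right)} = D + D^{2}$ ($A{\left(D \right)} = D^{2} + D = D + D^{2}$)
$Y{\left(x \right)} = 5 + 2 x^{2} \left(2 + x\right)$ ($Y{\left(x \right)} = -1 + \left(x \left(x + 2\right) \left(x + x\right) + 6\right) = -1 + \left(x \left(2 + x\right) 2 x + 6\right) = -1 + \left(x 2 x \left(2 + x\right) + 6\right) = -1 + \left(2 x^{2} \left(2 + x\right) + 6\right) = -1 + \left(6 + 2 x^{2} \left(2 + x\right)\right) = 5 + 2 x^{2} \left(2 + x\right)$)
$\frac{Y{\left(A{\left(-2 \right)} \right)} 19 - 17148}{-21941 - 42755} = \frac{\left(5 + 2 \left(- 2 \left(1 - 2\right)\right)^{3} + 4 \left(- 2 \left(1 - 2\right)\right)^{2}\right) 19 - 17148}{-21941 - 42755} = \frac{\left(5 + 2 \left(\left(-2\right) \left(-1\right)\right)^{3} + 4 \left(\left(-2\right) \left(-1\right)\right)^{2}\right) 19 - 17148}{-64696} = \left(\left(5 + 2 \cdot 2^{3} + 4 \cdot 2^{2}\right) 19 - 17148\right) \left(- \frac{1}{64696}\right) = \left(\left(5 + 2 \cdot 8 + 4 \cdot 4\right) 19 - 17148\right) \left(- \frac{1}{64696}\right) = \left(\left(5 + 16 + 16\right) 19 - 17148\right) \left(- \frac{1}{64696}\right) = \left(37 \cdot 19 - 17148\right) \left(- \frac{1}{64696}\right) = \left(703 - 17148\right) \left(- \frac{1}{64696}\right) = \left(-16445\right) \left(- \frac{1}{64696}\right) = \frac{16445}{64696}$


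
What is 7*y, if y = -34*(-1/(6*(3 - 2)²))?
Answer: 119/3 ≈ 39.667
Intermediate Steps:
y = 17/3 (y = -34/((-6*1²)) = -34/((-6*1)) = -34/(-6) = -34*(-⅙) = 17/3 ≈ 5.6667)
7*y = 7*(17/3) = 119/3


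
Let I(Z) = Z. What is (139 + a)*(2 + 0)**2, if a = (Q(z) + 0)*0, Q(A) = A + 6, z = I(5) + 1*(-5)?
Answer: 556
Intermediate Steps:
z = 0 (z = 5 + 1*(-5) = 5 - 5 = 0)
Q(A) = 6 + A
a = 0 (a = ((6 + 0) + 0)*0 = (6 + 0)*0 = 6*0 = 0)
(139 + a)*(2 + 0)**2 = (139 + 0)*(2 + 0)**2 = 139*2**2 = 139*4 = 556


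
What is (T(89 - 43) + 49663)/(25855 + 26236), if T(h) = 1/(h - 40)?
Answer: 297979/312546 ≈ 0.95339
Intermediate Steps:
T(h) = 1/(-40 + h)
(T(89 - 43) + 49663)/(25855 + 26236) = (1/(-40 + (89 - 43)) + 49663)/(25855 + 26236) = (1/(-40 + 46) + 49663)/52091 = (1/6 + 49663)*(1/52091) = (297979/6)*(1/52091) = 297979/312546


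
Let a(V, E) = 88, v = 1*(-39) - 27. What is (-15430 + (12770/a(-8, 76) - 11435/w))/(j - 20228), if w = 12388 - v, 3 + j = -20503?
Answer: 4188127015/11160627192 ≈ 0.37526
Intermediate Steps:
v = -66 (v = -39 - 27 = -66)
j = -20506 (j = -3 - 20503 = -20506)
w = 12454 (w = 12388 - 1*(-66) = 12388 + 66 = 12454)
(-15430 + (12770/a(-8, 76) - 11435/w))/(j - 20228) = (-15430 + (12770/88 - 11435/12454))/(-20506 - 20228) = (-15430 + (12770*(1/88) - 11435*1/12454))/(-40734) = (-15430 + (6385/44 - 11435/12454))*(-1/40734) = (-15430 + 39507825/273988)*(-1/40734) = -4188127015/273988*(-1/40734) = 4188127015/11160627192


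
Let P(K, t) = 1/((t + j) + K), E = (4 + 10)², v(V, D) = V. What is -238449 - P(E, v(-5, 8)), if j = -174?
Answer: -4053634/17 ≈ -2.3845e+5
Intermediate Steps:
E = 196 (E = 14² = 196)
P(K, t) = 1/(-174 + K + t) (P(K, t) = 1/((t - 174) + K) = 1/((-174 + t) + K) = 1/(-174 + K + t))
-238449 - P(E, v(-5, 8)) = -238449 - 1/(-174 + 196 - 5) = -238449 - 1/17 = -4053634/17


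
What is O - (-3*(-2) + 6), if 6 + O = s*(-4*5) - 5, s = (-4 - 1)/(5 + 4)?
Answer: -107/9 ≈ -11.889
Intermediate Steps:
s = -5/9 ≈ -0.55556
O = 1/9 (O = -6 + (-(-20)*5/9 - 5) = -6 + (-5/9*(-20) - 5) = -6 + (100/9 - 5) = -6 + 55/9 = 1/9 ≈ 0.11111)
O - (-3*(-2) + 6) = 1/9 - (-3*(-2) + 6) = 1/9 - (6 + 6) = 1/9 - 1*12 = 1/9 - 12 = -107/9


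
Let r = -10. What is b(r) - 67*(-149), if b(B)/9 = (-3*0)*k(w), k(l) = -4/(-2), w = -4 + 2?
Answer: 9983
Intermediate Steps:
w = -2
k(l) = 2 (k(l) = -4*(-½) = 2)
b(B) = 0 (b(B) = 9*(-3*0*2) = 9*(0*2) = 9*0 = 0)
b(r) - 67*(-149) = 0 - 67*(-149) = 0 + 9983 = 9983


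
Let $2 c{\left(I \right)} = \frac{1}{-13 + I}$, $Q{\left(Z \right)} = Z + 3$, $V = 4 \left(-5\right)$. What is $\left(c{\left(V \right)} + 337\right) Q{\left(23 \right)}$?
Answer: $\frac{289133}{33} \approx 8761.6$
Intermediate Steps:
$V = -20$
$Q{\left(Z \right)} = 3 + Z$
$c{\left(I \right)} = \frac{1}{2 \left(-13 + I\right)}$
$\left(c{\left(V \right)} + 337\right) Q{\left(23 \right)} = \left(\frac{1}{2 \left(-13 - 20\right)} + 337\right) \left(3 + 23\right) = \left(\frac{1}{2 \left(-33\right)} + 337\right) 26 = \left(\frac{1}{2} \left(- \frac{1}{33}\right) + 337\right) 26 = \left(- \frac{1}{66} + 337\right) 26 = \frac{22241}{66} \cdot 26 = \frac{289133}{33}$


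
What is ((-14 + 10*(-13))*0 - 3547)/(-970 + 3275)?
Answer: -3547/2305 ≈ -1.5388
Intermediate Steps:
((-14 + 10*(-13))*0 - 3547)/(-970 + 3275) = ((-14 - 130)*0 - 3547)/2305 = (-144*0 - 3547)*(1/2305) = (0 - 3547)*(1/2305) = -3547*1/2305 = -3547/2305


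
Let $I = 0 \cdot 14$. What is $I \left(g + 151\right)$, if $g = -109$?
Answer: $0$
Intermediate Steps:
$I = 0$
$I \left(g + 151\right) = 0 \left(-109 + 151\right) = 0 \cdot 42 = 0$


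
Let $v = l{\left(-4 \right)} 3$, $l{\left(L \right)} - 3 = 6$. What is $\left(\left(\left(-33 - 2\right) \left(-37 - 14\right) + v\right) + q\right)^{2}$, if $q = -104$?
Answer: $2917264$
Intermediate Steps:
$l{\left(L \right)} = 9$ ($l{\left(L \right)} = 3 + 6 = 9$)
$v = 27$ ($v = 9 \cdot 3 = 27$)
$\left(\left(\left(-33 - 2\right) \left(-37 - 14\right) + v\right) + q\right)^{2} = \left(\left(\left(-33 - 2\right) \left(-37 - 14\right) + 27\right) - 104\right)^{2} = \left(\left(\left(-35\right) \left(-51\right) + 27\right) - 104\right)^{2} = \left(\left(1785 + 27\right) - 104\right)^{2} = \left(1812 - 104\right)^{2} = 1708^{2} = 2917264$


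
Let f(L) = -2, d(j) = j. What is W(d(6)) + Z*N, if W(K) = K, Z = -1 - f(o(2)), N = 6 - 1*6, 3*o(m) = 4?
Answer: 6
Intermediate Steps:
o(m) = 4/3 (o(m) = (⅓)*4 = 4/3)
N = 0 (N = 6 - 6 = 0)
Z = 1 (Z = -1 - 1*(-2) = -1 + 2 = 1)
W(d(6)) + Z*N = 6 + 1*0 = 6 + 0 = 6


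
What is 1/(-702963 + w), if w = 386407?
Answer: -1/316556 ≈ -3.1590e-6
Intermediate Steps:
1/(-702963 + w) = 1/(-702963 + 386407) = 1/(-316556) = -1/316556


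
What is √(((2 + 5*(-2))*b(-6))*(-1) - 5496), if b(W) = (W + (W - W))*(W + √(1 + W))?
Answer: 2*√(-1302 - 12*I*√5) ≈ 0.7436 - 72.17*I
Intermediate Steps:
b(W) = W*(W + √(1 + W)) (b(W) = (W + 0)*(W + √(1 + W)) = W*(W + √(1 + W)))
√(((2 + 5*(-2))*b(-6))*(-1) - 5496) = √(((2 + 5*(-2))*(-6*(-6 + √(1 - 6))))*(-1) - 5496) = √(((2 - 10)*(-6*(-6 + √(-5))))*(-1) - 5496) = √(-(-48)*(-6 + I*√5)*(-1) - 5496) = √(-8*(36 - 6*I*√5)*(-1) - 5496) = √((-288 + 48*I*√5)*(-1) - 5496) = √((288 - 48*I*√5) - 5496) = √(-5208 - 48*I*√5)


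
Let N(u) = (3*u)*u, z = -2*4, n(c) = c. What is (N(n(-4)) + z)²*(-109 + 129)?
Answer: 32000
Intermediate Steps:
z = -8
N(u) = 3*u²
(N(n(-4)) + z)²*(-109 + 129) = (3*(-4)² - 8)²*(-109 + 129) = (3*16 - 8)²*20 = (48 - 8)²*20 = 40²*20 = 1600*20 = 32000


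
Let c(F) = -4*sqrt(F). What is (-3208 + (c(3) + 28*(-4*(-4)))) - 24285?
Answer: -27045 - 4*sqrt(3) ≈ -27052.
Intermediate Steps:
(-3208 + (c(3) + 28*(-4*(-4)))) - 24285 = (-3208 + (-4*sqrt(3) + 28*(-4*(-4)))) - 24285 = (-3208 + (-4*sqrt(3) + 28*16)) - 24285 = (-3208 + (-4*sqrt(3) + 448)) - 24285 = (-3208 + (448 - 4*sqrt(3))) - 24285 = (-2760 - 4*sqrt(3)) - 24285 = -27045 - 4*sqrt(3)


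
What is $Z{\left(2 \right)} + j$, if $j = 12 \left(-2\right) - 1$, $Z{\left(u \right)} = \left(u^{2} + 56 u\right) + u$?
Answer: $93$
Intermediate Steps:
$Z{\left(u \right)} = u^{2} + 57 u$
$j = -25$ ($j = -24 - 1 = -25$)
$Z{\left(2 \right)} + j = 2 \left(57 + 2\right) - 25 = 2 \cdot 59 - 25 = 118 - 25 = 93$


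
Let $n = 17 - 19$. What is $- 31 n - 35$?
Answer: $27$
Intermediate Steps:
$n = -2$
$- 31 n - 35 = \left(-31\right) \left(-2\right) - 35 = 62 - 35 = 27$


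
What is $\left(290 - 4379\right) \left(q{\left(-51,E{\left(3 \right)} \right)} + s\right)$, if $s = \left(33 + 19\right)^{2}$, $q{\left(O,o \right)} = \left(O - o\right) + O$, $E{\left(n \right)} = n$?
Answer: $-10627311$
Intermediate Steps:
$q{\left(O,o \right)} = - o + 2 O$
$s = 2704$ ($s = 52^{2} = 2704$)
$\left(290 - 4379\right) \left(q{\left(-51,E{\left(3 \right)} \right)} + s\right) = \left(290 - 4379\right) \left(\left(\left(-1\right) 3 + 2 \left(-51\right)\right) + 2704\right) = - 4089 \left(\left(-3 - 102\right) + 2704\right) = - 4089 \left(-105 + 2704\right) = \left(-4089\right) 2599 = -10627311$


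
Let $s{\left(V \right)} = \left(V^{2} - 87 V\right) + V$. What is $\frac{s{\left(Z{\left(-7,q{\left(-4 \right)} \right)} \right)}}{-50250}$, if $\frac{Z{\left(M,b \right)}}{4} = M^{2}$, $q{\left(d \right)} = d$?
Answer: $- \frac{2156}{5025} \approx -0.42905$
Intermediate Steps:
$Z{\left(M,b \right)} = 4 M^{2}$
$s{\left(V \right)} = V^{2} - 86 V$
$\frac{s{\left(Z{\left(-7,q{\left(-4 \right)} \right)} \right)}}{-50250} = \frac{4 \left(-7\right)^{2} \left(-86 + 4 \left(-7\right)^{2}\right)}{-50250} = 4 \cdot 49 \left(-86 + 4 \cdot 49\right) \left(- \frac{1}{50250}\right) = 196 \left(-86 + 196\right) \left(- \frac{1}{50250}\right) = 196 \cdot 110 \left(- \frac{1}{50250}\right) = 21560 \left(- \frac{1}{50250}\right) = - \frac{2156}{5025}$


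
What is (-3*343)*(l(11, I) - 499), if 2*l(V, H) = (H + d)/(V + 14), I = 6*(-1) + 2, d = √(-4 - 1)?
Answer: 12838833/25 - 1029*I*√5/50 ≈ 5.1355e+5 - 46.018*I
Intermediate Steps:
d = I*√5 (d = √(-5) = I*√5 ≈ 2.2361*I)
I = -4 (I = -6 + 2 = -4)
l(V, H) = (H + I*√5)/(2*(14 + V)) (l(V, H) = ((H + I*√5)/(V + 14))/2 = ((H + I*√5)/(14 + V))/2 = (H + I*√5)/(2*(14 + V)))
(-3*343)*(l(11, I) - 499) = (-3*343)*((-4 + I*√5)/(2*(14 + 11)) - 499) = -1029*((½)*(-4 + I*√5)/25 - 499) = -1029*((½)*(1/25)*(-4 + I*√5) - 499) = -1029*((-2/25 + I*√5/50) - 499) = -1029*(-12477/25 + I*√5/50) = 12838833/25 - 1029*I*√5/50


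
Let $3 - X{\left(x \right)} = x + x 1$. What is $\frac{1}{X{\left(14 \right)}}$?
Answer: $- \frac{1}{25} \approx -0.04$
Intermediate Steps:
$X{\left(x \right)} = 3 - 2 x$ ($X{\left(x \right)} = 3 - \left(x + x 1\right) = 3 - \left(x + x\right) = 3 - 2 x$)
$\frac{1}{X{\left(14 \right)}} = \frac{1}{3 - 28} = \frac{1}{-25} = - \frac{1}{25}$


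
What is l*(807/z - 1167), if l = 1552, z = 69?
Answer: -41239744/23 ≈ -1.7930e+6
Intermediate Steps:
l*(807/z - 1167) = 1552*(807/69 - 1167) = 1552*(807*(1/69) - 1167) = 1552*(269/23 - 1167) = 1552*(-26572/23) = -41239744/23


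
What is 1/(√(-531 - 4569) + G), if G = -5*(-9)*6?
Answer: 9/2600 - I*√51/7800 ≈ 0.0034615 - 0.00091557*I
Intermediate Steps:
G = 270 (G = 45*6 = 270)
1/(√(-531 - 4569) + G) = 1/(√(-531 - 4569) + 270) = 1/(√(-5100) + 270) = 1/(10*I*√51 + 270) = 1/(270 + 10*I*√51)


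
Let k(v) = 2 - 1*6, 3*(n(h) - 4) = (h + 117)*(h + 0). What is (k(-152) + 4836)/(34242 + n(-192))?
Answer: 2416/19523 ≈ 0.12375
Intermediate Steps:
n(h) = 4 + h*(117 + h)/3 (n(h) = 4 + ((h + 117)*(h + 0))/3 = 4 + ((117 + h)*h)/3 = 4 + (h*(117 + h))/3 = 4 + h*(117 + h)/3)
k(v) = -4 (k(v) = 2 - 6 = -4)
(k(-152) + 4836)/(34242 + n(-192)) = (-4 + 4836)/(34242 + (4 + 39*(-192) + (⅓)*(-192)²)) = 4832/(34242 + (4 - 7488 + (⅓)*36864)) = 4832/(34242 + (4 - 7488 + 12288)) = 4832/(34242 + 4804) = 4832/39046 = 4832*(1/39046) = 2416/19523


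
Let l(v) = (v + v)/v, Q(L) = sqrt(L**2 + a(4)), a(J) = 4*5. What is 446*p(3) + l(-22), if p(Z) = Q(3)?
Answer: 2 + 446*sqrt(29) ≈ 2403.8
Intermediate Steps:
a(J) = 20
Q(L) = sqrt(20 + L**2) (Q(L) = sqrt(L**2 + 20) = sqrt(20 + L**2))
l(v) = 2 (l(v) = (2*v)/v = 2)
p(Z) = sqrt(29) (p(Z) = sqrt(20 + 3**2) = sqrt(20 + 9) = sqrt(29))
446*p(3) + l(-22) = 446*sqrt(29) + 2 = 2 + 446*sqrt(29)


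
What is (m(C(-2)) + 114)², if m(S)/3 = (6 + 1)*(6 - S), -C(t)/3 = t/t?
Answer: 91809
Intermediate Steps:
C(t) = -3 (C(t) = -3*t/t = -3*1 = -3)
m(S) = 126 - 21*S (m(S) = 3*((6 + 1)*(6 - S)) = 3*(7*(6 - S)) = 3*(42 - 7*S) = 126 - 21*S)
(m(C(-2)) + 114)² = ((126 - 21*(-3)) + 114)² = ((126 + 63) + 114)² = (189 + 114)² = 303² = 91809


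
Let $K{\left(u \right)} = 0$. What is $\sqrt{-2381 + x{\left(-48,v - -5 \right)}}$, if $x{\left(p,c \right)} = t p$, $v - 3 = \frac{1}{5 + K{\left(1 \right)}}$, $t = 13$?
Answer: $i \sqrt{3005} \approx 54.818 i$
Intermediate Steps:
$v = \frac{16}{5}$ ($v = 3 + \frac{1}{5 + 0} = 3 + \frac{1}{5} = \frac{16}{5} \approx 3.2$)
$x{\left(p,c \right)} = 13 p$
$\sqrt{-2381 + x{\left(-48,v - -5 \right)}} = \sqrt{-2381 + 13 \left(-48\right)} = \sqrt{-2381 - 624} = \sqrt{-3005} = i \sqrt{3005}$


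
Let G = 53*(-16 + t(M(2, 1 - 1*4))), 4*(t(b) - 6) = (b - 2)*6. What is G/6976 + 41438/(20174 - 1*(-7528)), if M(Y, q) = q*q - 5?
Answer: 139397023/96624576 ≈ 1.4427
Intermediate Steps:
M(Y, q) = -5 + q² (M(Y, q) = q² - 5 = -5 + q²)
t(b) = 3 + 3*b/2 (t(b) = 6 + ((b - 2)*6)/4 = 6 + ((-2 + b)*6)/4 = 6 + (-12 + 6*b)/4 = 6 + (-3 + 3*b/2) = 3 + 3*b/2)
G = -371 (G = 53*(-16 + (3 + 3*(-5 + (1 - 1*4)²)/2)) = 53*(-16 + (3 + 3*(-5 + (1 - 4)²)/2)) = 53*(-16 + (3 + 3*(-5 + (-3)²)/2)) = 53*(-16 + (3 + 3*(-5 + 9)/2)) = 53*(-16 + (3 + (3/2)*4)) = 53*(-16 + (3 + 6)) = 53*(-16 + 9) = 53*(-7) = -371)
G/6976 + 41438/(20174 - 1*(-7528)) = -371/6976 + 41438/(20174 - 1*(-7528)) = -371*1/6976 + 41438/(20174 + 7528) = -371/6976 + 41438/27702 = -371/6976 + 41438*(1/27702) = -371/6976 + 20719/13851 = 139397023/96624576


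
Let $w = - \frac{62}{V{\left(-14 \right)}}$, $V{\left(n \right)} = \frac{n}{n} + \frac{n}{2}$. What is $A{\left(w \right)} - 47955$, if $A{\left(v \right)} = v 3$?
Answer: $-47924$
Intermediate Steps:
$V{\left(n \right)} = 1 + \frac{n}{2}$ ($V{\left(n \right)} = 1 + n \frac{1}{2} = 1 + \frac{n}{2}$)
$w = \frac{31}{3}$ ($w = - \frac{62}{1 + \frac{1}{2} \left(-14\right)} = - \frac{62}{1 - 7} = - \frac{62}{-6} = \left(-62\right) \left(- \frac{1}{6}\right) = \frac{31}{3} \approx 10.333$)
$A{\left(v \right)} = 3 v$
$A{\left(w \right)} - 47955 = 3 \cdot \frac{31}{3} - 47955 = 31 - 47955 = -47924$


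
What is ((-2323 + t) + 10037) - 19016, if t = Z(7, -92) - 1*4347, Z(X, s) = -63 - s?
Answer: -15620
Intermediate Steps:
t = -4318 (t = (-63 - 1*(-92)) - 1*4347 = (-63 + 92) - 4347 = 29 - 4347 = -4318)
((-2323 + t) + 10037) - 19016 = ((-2323 - 4318) + 10037) - 19016 = (-6641 + 10037) - 19016 = 3396 - 19016 = -15620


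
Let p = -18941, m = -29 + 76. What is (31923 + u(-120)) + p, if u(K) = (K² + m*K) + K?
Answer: 21622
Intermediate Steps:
m = 47
u(K) = K² + 48*K (u(K) = (K² + 47*K) + K = K² + 48*K)
(31923 + u(-120)) + p = (31923 - 120*(48 - 120)) - 18941 = (31923 - 120*(-72)) - 18941 = (31923 + 8640) - 18941 = 40563 - 18941 = 21622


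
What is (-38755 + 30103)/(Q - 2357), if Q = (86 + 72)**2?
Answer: -8652/22607 ≈ -0.38271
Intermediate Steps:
Q = 24964 (Q = 158**2 = 24964)
(-38755 + 30103)/(Q - 2357) = (-38755 + 30103)/(24964 - 2357) = -8652/22607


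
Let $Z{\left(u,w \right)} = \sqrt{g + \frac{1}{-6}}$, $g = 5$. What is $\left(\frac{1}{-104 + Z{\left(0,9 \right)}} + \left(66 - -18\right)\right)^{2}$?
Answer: $\frac{29682926825790}{4207727689} - \frac{10896408 \sqrt{174}}{4207727689} \approx 7054.4$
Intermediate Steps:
$Z{\left(u,w \right)} = \frac{\sqrt{174}}{6}$ ($Z{\left(u,w \right)} = \sqrt{5 + \frac{1}{-6}} = \sqrt{5 - \frac{1}{6}} = \sqrt{\frac{29}{6}} = \frac{\sqrt{174}}{6}$)
$\left(\frac{1}{-104 + Z{\left(0,9 \right)}} + \left(66 - -18\right)\right)^{2} = \left(\frac{1}{-104 + \frac{\sqrt{174}}{6}} + \left(66 - -18\right)\right)^{2} = \left(\frac{1}{-104 + \frac{\sqrt{174}}{6}} + \left(66 + 18\right)\right)^{2} = \left(\frac{1}{-104 + \frac{\sqrt{174}}{6}} + 84\right)^{2} = \left(84 + \frac{1}{-104 + \frac{\sqrt{174}}{6}}\right)^{2}$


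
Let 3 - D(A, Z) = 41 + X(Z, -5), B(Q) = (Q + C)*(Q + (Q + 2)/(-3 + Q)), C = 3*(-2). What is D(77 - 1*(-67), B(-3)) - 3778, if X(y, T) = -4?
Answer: -3812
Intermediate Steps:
C = -6
B(Q) = (-6 + Q)*(Q + (2 + Q)/(-3 + Q)) (B(Q) = (Q - 6)*(Q + (Q + 2)/(-3 + Q)) = (-6 + Q)*(Q + (2 + Q)/(-3 + Q)))
D(A, Z) = -34 (D(A, Z) = 3 - (41 - 4) = 3 - 1*37 = 3 - 37 = -34)
D(77 - 1*(-67), B(-3)) - 3778 = -34 - 3778 = -3812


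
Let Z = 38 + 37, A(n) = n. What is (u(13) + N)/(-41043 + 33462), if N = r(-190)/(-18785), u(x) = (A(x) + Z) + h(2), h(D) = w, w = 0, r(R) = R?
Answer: -110218/9493939 ≈ -0.011609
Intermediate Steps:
Z = 75
h(D) = 0
u(x) = 75 + x (u(x) = (x + 75) + 0 = (75 + x) + 0 = 75 + x)
N = 38/3757 (N = -190/(-18785) = -190*(-1/18785) = 38/3757 ≈ 0.010114)
(u(13) + N)/(-41043 + 33462) = ((75 + 13) + 38/3757)/(-41043 + 33462) = (88 + 38/3757)/(-7581) = (330654/3757)*(-1/7581) = -110218/9493939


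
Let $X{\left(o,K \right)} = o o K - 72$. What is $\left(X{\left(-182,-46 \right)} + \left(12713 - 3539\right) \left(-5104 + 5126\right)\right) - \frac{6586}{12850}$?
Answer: $- \frac{8493519193}{6425} \approx -1.3219 \cdot 10^{6}$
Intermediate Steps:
$X{\left(o,K \right)} = -72 + K o^{2}$ ($X{\left(o,K \right)} = o^{2} K - 72 = K o^{2} - 72 = -72 + K o^{2}$)
$\left(X{\left(-182,-46 \right)} + \left(12713 - 3539\right) \left(-5104 + 5126\right)\right) - \frac{6586}{12850} = \left(\left(-72 - 46 \left(-182\right)^{2}\right) + \left(12713 - 3539\right) \left(-5104 + 5126\right)\right) - \frac{6586}{12850} = \left(\left(-72 - 1523704\right) + 9174 \cdot 22\right) - \frac{3293}{6425} = \left(\left(-72 - 1523704\right) + 201828\right) - \frac{3293}{6425} = \left(-1523776 + 201828\right) - \frac{3293}{6425} = -1321948 - \frac{3293}{6425} = - \frac{8493519193}{6425}$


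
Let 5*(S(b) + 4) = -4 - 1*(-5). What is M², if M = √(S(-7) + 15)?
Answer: 56/5 ≈ 11.200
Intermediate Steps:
S(b) = -19/5 (S(b) = -4 + (-4 - 1*(-5))/5 = -4 + (-4 + 5)/5 = -4 + (⅕)*1 = -4 + ⅕ = -19/5)
M = 2*√70/5 (M = √(-19/5 + 15) = √(56/5) = 2*√70/5 ≈ 3.3466)
M² = (2*√70/5)² = 56/5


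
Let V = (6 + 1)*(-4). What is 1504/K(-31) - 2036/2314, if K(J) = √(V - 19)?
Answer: -1018/1157 - 32*I*√47 ≈ -0.87986 - 219.38*I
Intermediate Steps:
V = -28 (V = 7*(-4) = -28)
K(J) = I*√47 (K(J) = √(-28 - 19) = √(-47) = I*√47)
1504/K(-31) - 2036/2314 = 1504/((I*√47)) - 2036/2314 = 1504*(-I*√47/47) - 2036*1/2314 = -32*I*√47 - 1018/1157 = -1018/1157 - 32*I*√47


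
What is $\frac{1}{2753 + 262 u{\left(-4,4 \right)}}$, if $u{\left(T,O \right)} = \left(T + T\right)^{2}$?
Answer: $\frac{1}{19521} \approx 5.1227 \cdot 10^{-5}$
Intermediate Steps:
$u{\left(T,O \right)} = 4 T^{2}$ ($u{\left(T,O \right)} = \left(2 T\right)^{2} = 4 T^{2}$)
$\frac{1}{2753 + 262 u{\left(-4,4 \right)}} = \frac{1}{2753 + 262 \cdot 4 \left(-4\right)^{2}} = \frac{1}{2753 + 262 \cdot 4 \cdot 16} = \frac{1}{2753 + 262 \cdot 64} = \frac{1}{2753 + 16768} = \frac{1}{19521}$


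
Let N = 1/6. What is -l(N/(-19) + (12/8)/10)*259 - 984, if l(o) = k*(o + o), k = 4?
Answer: -363838/285 ≈ -1276.6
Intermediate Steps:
N = ⅙ ≈ 0.16667
l(o) = 8*o (l(o) = 4*(o + o) = 4*(2*o) = 8*o)
-l(N/(-19) + (12/8)/10)*259 - 984 = -8*((⅙)/(-19) + (12/8)/10)*259 - 984 = -8*((⅙)*(-1/19) + (12*(⅛))*(⅒))*259 - 984 = -8*(-1/114 + (3/2)*(⅒))*259 - 984 = -8*(-1/114 + 3/20)*259 - 984 = -8*161/1140*259 - 984 = -1*322/285*259 - 984 = -322/285*259 - 984 = -83398/285 - 984 = -363838/285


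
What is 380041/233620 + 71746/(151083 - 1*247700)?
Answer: 19957120777/22571663540 ≈ 0.88417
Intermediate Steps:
380041/233620 + 71746/(151083 - 1*247700) = 380041*(1/233620) + 71746/(151083 - 247700) = 380041/233620 + 71746/(-96617) = 380041/233620 + 71746*(-1/96617) = 380041/233620 - 71746/96617 = 19957120777/22571663540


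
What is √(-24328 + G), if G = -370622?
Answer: 5*I*√15798 ≈ 628.45*I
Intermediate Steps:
√(-24328 + G) = √(-24328 - 370622) = √(-394950) = 5*I*√15798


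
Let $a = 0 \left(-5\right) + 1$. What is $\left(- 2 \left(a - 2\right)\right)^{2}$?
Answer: $4$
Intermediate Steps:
$a = 1$ ($a = 0 + 1 = 1$)
$\left(- 2 \left(a - 2\right)\right)^{2} = \left(- 2 \left(1 - 2\right)\right)^{2} = \left(\left(-2\right) \left(-1\right)\right)^{2} = 2^{2} = 4$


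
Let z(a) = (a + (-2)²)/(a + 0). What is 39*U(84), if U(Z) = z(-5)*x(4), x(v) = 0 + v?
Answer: 156/5 ≈ 31.200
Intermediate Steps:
z(a) = (4 + a)/a (z(a) = (a + 4)/a = (4 + a)/a)
x(v) = v
U(Z) = ⅘ (U(Z) = ((4 - 5)/(-5))*4 = -⅕*(-1)*4 = (⅕)*4 = ⅘)
39*U(84) = 39*(⅘) = 156/5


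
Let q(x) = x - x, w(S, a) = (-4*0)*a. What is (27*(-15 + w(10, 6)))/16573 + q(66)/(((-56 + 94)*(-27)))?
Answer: -405/16573 ≈ -0.024437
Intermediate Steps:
w(S, a) = 0 (w(S, a) = 0*a = 0)
q(x) = 0
(27*(-15 + w(10, 6)))/16573 + q(66)/(((-56 + 94)*(-27))) = (27*(-15 + 0))/16573 + 0/(((-56 + 94)*(-27))) = (27*(-15))*(1/16573) + 0/((38*(-27))) = -405*1/16573 + 0/(-1026) = -405/16573 + 0*(-1/1026) = -405/16573 + 0 = -405/16573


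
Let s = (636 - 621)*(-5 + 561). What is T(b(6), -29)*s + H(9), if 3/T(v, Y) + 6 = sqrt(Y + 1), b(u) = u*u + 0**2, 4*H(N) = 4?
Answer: (sqrt(7) - 12507*I)/(sqrt(7) + 3*I) ≈ -2344.6 - 2068.6*I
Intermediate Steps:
H(N) = 1 (H(N) = (1/4)*4 = 1)
b(u) = u**2 (b(u) = u**2 + 0 = u**2)
T(v, Y) = 3/(-6 + sqrt(1 + Y)) (T(v, Y) = 3/(-6 + sqrt(Y + 1)) = 3/(-6 + sqrt(1 + Y)))
s = 8340 (s = 15*556 = 8340)
T(b(6), -29)*s + H(9) = (3/(-6 + sqrt(1 - 29)))*8340 + 1 = (3/(-6 + sqrt(-28)))*8340 + 1 = (3/(-6 + 2*I*sqrt(7)))*8340 + 1 = 25020/(-6 + 2*I*sqrt(7)) + 1 = 1 + 25020/(-6 + 2*I*sqrt(7))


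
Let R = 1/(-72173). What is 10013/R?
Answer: -722668249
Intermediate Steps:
R = -1/72173 ≈ -1.3856e-5
10013/R = 10013/(-1/72173) = 10013*(-72173) = -722668249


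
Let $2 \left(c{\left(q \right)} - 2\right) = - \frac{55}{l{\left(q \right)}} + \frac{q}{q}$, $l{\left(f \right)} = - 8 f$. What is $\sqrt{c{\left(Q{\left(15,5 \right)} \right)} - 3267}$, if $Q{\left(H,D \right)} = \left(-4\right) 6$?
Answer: $\frac{i \sqrt{7521738}}{48} \approx 57.137 i$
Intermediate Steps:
$Q{\left(H,D \right)} = -24$
$c{\left(q \right)} = \frac{5}{2} + \frac{55}{16 q}$ ($c{\left(q \right)} = 2 + \frac{- \frac{55}{\left(-8\right) q} + \frac{q}{q}}{2} = 2 + \frac{- 55 \left(- \frac{1}{8 q}\right) + 1}{2} = 2 + \frac{\frac{55}{8 q} + 1}{2} = 2 + \frac{1 + \frac{55}{8 q}}{2} = 2 + \left(\frac{1}{2} + \frac{55}{16 q}\right) = \frac{5}{2} + \frac{55}{16 q}$)
$\sqrt{c{\left(Q{\left(15,5 \right)} \right)} - 3267} = \sqrt{\frac{5 \left(11 + 8 \left(-24\right)\right)}{16 \left(-24\right)} - 3267} = \sqrt{\frac{5}{16} \left(- \frac{1}{24}\right) \left(11 - 192\right) - 3267} = \sqrt{\frac{5}{16} \left(- \frac{1}{24}\right) \left(-181\right) - 3267} = \sqrt{\frac{905}{384} - 3267} = \sqrt{- \frac{1253623}{384}} = \frac{i \sqrt{7521738}}{48}$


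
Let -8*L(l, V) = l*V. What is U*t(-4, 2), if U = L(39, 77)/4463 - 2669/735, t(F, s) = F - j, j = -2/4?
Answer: 97501181/7497840 ≈ 13.004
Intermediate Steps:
j = -1/2 (j = -2*1/4 = -1/2 ≈ -0.50000)
t(F, s) = 1/2 + F (t(F, s) = F - 1*(-1/2) = F + 1/2 = 1/2 + F)
L(l, V) = -V*l/8 (L(l, V) = -l*V/8 = -V*l/8)
U = -97501181/26242440 (U = -1/8*77*39/4463 - 2669/735 = -3003/8*1/4463 - 2669*1/735 = -3003/35704 - 2669/735 = -97501181/26242440 ≈ -3.7154)
U*t(-4, 2) = -97501181*(1/2 - 4)/26242440 = -97501181/26242440*(-7/2) = 97501181/7497840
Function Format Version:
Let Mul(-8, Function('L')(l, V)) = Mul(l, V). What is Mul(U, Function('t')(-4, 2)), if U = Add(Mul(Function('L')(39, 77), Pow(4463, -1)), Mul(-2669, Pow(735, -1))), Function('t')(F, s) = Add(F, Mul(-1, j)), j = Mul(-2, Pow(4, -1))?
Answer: Rational(97501181, 7497840) ≈ 13.004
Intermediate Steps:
j = Rational(-1, 2) (j = Mul(-2, Rational(1, 4)) = Rational(-1, 2) ≈ -0.50000)
Function('t')(F, s) = Add(Rational(1, 2), F) (Function('t')(F, s) = Add(F, Mul(-1, Rational(-1, 2))) = Add(F, Rational(1, 2)) = Add(Rational(1, 2), F))
Function('L')(l, V) = Mul(Rational(-1, 8), V, l) (Function('L')(l, V) = Mul(Rational(-1, 8), Mul(l, V)) = Mul(Rational(-1, 8), Mul(V, l)) = Mul(Rational(-1, 8), V, l))
U = Rational(-97501181, 26242440) (U = Add(Mul(Mul(Rational(-1, 8), 77, 39), Pow(4463, -1)), Mul(-2669, Pow(735, -1))) = Add(Mul(Rational(-3003, 8), Rational(1, 4463)), Mul(-2669, Rational(1, 735))) = Add(Rational(-3003, 35704), Rational(-2669, 735)) = Rational(-97501181, 26242440) ≈ -3.7154)
Mul(U, Function('t')(-4, 2)) = Mul(Rational(-97501181, 26242440), Add(Rational(1, 2), -4)) = Mul(Rational(-97501181, 26242440), Rational(-7, 2)) = Rational(97501181, 7497840)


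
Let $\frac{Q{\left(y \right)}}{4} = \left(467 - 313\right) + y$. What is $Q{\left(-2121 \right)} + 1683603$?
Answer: $1675735$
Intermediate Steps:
$Q{\left(y \right)} = 616 + 4 y$ ($Q{\left(y \right)} = 4 \left(\left(467 - 313\right) + y\right) = 4 \left(154 + y\right) = 616 + 4 y$)
$Q{\left(-2121 \right)} + 1683603 = \left(616 + 4 \left(-2121\right)\right) + 1683603 = \left(616 - 8484\right) + 1683603 = -7868 + 1683603 = 1675735$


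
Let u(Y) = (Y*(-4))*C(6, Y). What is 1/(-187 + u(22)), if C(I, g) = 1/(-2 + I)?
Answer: -1/209 ≈ -0.0047847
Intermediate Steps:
u(Y) = -Y (u(Y) = (Y*(-4))/(-2 + 6) = -4*Y/4 = -4*Y*(1/4) = -Y)
1/(-187 + u(22)) = 1/(-187 - 1*22) = 1/(-187 - 22) = 1/(-209) = -1/209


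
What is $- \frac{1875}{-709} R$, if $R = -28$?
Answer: $- \frac{52500}{709} \approx -74.048$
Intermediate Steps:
$- \frac{1875}{-709} R = - \frac{1875}{-709} \left(-28\right) = \left(-1875\right) \left(- \frac{1}{709}\right) \left(-28\right) = \frac{1875}{709} \left(-28\right) = - \frac{52500}{709}$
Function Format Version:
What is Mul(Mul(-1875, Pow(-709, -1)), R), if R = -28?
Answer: Rational(-52500, 709) ≈ -74.048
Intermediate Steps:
Mul(Mul(-1875, Pow(-709, -1)), R) = Mul(Mul(-1875, Pow(-709, -1)), -28) = Mul(Mul(-1875, Rational(-1, 709)), -28) = Mul(Rational(1875, 709), -28) = Rational(-52500, 709)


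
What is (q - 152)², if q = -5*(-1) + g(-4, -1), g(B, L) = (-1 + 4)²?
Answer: 19044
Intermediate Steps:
g(B, L) = 9 (g(B, L) = 3² = 9)
q = 14 (q = -5*(-1) + 9 = 5 + 9 = 14)
(q - 152)² = (14 - 152)² = (-138)² = 19044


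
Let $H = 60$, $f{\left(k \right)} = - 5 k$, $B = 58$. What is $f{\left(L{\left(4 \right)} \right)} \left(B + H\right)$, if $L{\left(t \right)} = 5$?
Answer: $-2950$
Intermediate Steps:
$f{\left(L{\left(4 \right)} \right)} \left(B + H\right) = \left(-5\right) 5 \left(58 + 60\right) = \left(-25\right) 118 = -2950$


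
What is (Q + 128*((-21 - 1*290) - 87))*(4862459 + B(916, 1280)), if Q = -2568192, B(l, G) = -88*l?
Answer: -12524318100736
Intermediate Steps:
(Q + 128*((-21 - 1*290) - 87))*(4862459 + B(916, 1280)) = (-2568192 + 128*((-21 - 1*290) - 87))*(4862459 - 88*916) = (-2568192 + 128*((-21 - 290) - 87))*(4862459 - 80608) = (-2568192 + 128*(-311 - 87))*4781851 = (-2568192 + 128*(-398))*4781851 = (-2568192 - 50944)*4781851 = -2619136*4781851 = -12524318100736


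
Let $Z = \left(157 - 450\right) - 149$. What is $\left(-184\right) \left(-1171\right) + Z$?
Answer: $215022$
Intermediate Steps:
$Z = -442$ ($Z = -293 - 149 = -442$)
$\left(-184\right) \left(-1171\right) + Z = \left(-184\right) \left(-1171\right) - 442 = 215464 - 442 = 215022$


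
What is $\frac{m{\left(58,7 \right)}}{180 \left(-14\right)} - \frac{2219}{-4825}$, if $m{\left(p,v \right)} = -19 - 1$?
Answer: $\frac{284419}{607950} \approx 0.46783$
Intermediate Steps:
$m{\left(p,v \right)} = -20$ ($m{\left(p,v \right)} = -19 - 1 = -20$)
$\frac{m{\left(58,7 \right)}}{180 \left(-14\right)} - \frac{2219}{-4825} = - \frac{20}{180 \left(-14\right)} - \frac{2219}{-4825} = - \frac{20}{-2520} - - \frac{2219}{4825} = \left(-20\right) \left(- \frac{1}{2520}\right) + \frac{2219}{4825} = \frac{1}{126} + \frac{2219}{4825} = \frac{284419}{607950}$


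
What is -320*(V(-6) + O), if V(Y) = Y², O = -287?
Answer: 80320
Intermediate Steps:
-320*(V(-6) + O) = -320*((-6)² - 287) = -320*(36 - 287) = -320*(-251) = 80320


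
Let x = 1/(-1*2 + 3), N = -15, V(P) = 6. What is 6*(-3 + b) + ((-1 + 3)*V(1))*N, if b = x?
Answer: -192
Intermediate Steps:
x = 1 (x = 1/(-2 + 3) = 1/1 = 1)
b = 1
6*(-3 + b) + ((-1 + 3)*V(1))*N = 6*(-3 + 1) + ((-1 + 3)*6)*(-15) = 6*(-2) + (2*6)*(-15) = -12 + 12*(-15) = -12 - 180 = -192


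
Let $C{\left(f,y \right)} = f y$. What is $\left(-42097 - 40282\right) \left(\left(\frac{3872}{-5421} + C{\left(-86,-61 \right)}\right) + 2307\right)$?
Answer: $- \frac{3372673778639}{5421} \approx -6.2215 \cdot 10^{8}$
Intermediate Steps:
$\left(-42097 - 40282\right) \left(\left(\frac{3872}{-5421} + C{\left(-86,-61 \right)}\right) + 2307\right) = \left(-42097 - 40282\right) \left(\left(\frac{3872}{-5421} - -5246\right) + 2307\right) = - 82379 \left(\left(3872 \left(- \frac{1}{5421}\right) + 5246\right) + 2307\right) = - 82379 \left(\left(- \frac{3872}{5421} + 5246\right) + 2307\right) = - 82379 \left(\frac{28434694}{5421} + 2307\right) = \left(-82379\right) \frac{40940941}{5421} = - \frac{3372673778639}{5421}$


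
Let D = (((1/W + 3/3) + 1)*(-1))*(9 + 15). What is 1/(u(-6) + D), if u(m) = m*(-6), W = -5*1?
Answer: -5/36 ≈ -0.13889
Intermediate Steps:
W = -5
u(m) = -6*m
D = -216/5 (D = (((1/(-5) + 3/3) + 1)*(-1))*(9 + 15) = (((1*(-1/5) + 3*(1/3)) + 1)*(-1))*24 = (((-1/5 + 1) + 1)*(-1))*24 = ((4/5 + 1)*(-1))*24 = ((9/5)*(-1))*24 = -9/5*24 = -216/5 ≈ -43.200)
1/(u(-6) + D) = 1/(-6*(-6) - 216/5) = 1/(36 - 216/5) = 1/(-36/5) = -5/36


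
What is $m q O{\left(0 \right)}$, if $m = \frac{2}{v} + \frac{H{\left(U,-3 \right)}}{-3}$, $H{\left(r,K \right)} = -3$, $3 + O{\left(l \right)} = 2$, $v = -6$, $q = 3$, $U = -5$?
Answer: $-2$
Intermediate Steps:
$O{\left(l \right)} = -1$ ($O{\left(l \right)} = -3 + 2 = -1$)
$m = \frac{2}{3}$ ($m = \frac{2}{-6} - \frac{3}{-3} = 2 \left(- \frac{1}{6}\right) - -1 = - \frac{1}{3} + 1 = \frac{2}{3} \approx 0.66667$)
$m q O{\left(0 \right)} = \frac{2}{3} \cdot 3 \left(-1\right) = 2 \left(-1\right) = -2$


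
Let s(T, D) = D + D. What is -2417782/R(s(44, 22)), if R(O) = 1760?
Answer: -1208891/880 ≈ -1373.7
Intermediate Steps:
s(T, D) = 2*D
-2417782/R(s(44, 22)) = -2417782/1760 = -2417782*1/1760 = -1208891/880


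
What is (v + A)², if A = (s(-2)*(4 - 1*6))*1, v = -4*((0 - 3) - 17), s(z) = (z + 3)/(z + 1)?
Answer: 6724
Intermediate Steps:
s(z) = (3 + z)/(1 + z)
v = 80 (v = -4*(-3 - 17) = -4*(-20) = 80)
A = 2 (A = (((3 - 2)/(1 - 2))*(4 - 1*6))*1 = ((1/(-1))*(4 - 6))*1 = (-1*1*(-2))*1 = -1*(-2)*1 = 2*1 = 2)
(v + A)² = (80 + 2)² = 82² = 6724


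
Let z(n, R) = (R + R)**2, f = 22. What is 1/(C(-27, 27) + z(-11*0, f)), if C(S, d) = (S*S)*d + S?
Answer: 1/21592 ≈ 4.6313e-5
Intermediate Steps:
C(S, d) = S + d*S**2 (C(S, d) = S**2*d + S = d*S**2 + S = S + d*S**2)
z(n, R) = 4*R**2 (z(n, R) = (2*R)**2 = 4*R**2)
1/(C(-27, 27) + z(-11*0, f)) = 1/(-27*(1 - 27*27) + 4*22**2) = 1/(-27*(1 - 729) + 4*484) = 1/(-27*(-728) + 1936) = 1/(19656 + 1936) = 1/21592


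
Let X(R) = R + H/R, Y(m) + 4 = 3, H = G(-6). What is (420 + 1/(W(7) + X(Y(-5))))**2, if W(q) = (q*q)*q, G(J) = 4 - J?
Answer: 19443792481/110224 ≈ 1.7640e+5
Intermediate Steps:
H = 10 (H = 4 - 1*(-6) = 4 + 6 = 10)
Y(m) = -1 (Y(m) = -4 + 3 = -1)
X(R) = R + 10/R
W(q) = q**3 (W(q) = q**2*q = q**3)
(420 + 1/(W(7) + X(Y(-5))))**2 = (420 + 1/(7**3 + (-1 + 10/(-1))))**2 = (420 + 1/(343 + (-1 + 10*(-1))))**2 = (420 + 1/(343 + (-1 - 10)))**2 = (420 + 1/(343 - 11))**2 = (420 + 1/332)**2 = (139441/332)**2 = 19443792481/110224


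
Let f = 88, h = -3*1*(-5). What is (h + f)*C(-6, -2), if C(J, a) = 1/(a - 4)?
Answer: -103/6 ≈ -17.167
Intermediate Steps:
C(J, a) = 1/(-4 + a)
h = 15 (h = -3*(-5) = 15)
(h + f)*C(-6, -2) = (15 + 88)/(-4 - 2) = 103/(-6) = 103*(-⅙) = -103/6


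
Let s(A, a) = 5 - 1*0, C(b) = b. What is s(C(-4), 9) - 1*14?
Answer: -9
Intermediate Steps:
s(A, a) = 5 (s(A, a) = 5 + 0 = 5)
s(C(-4), 9) - 1*14 = 5 - 1*14 = 5 - 14 = -9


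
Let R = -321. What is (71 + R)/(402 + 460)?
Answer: -125/431 ≈ -0.29002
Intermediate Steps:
(71 + R)/(402 + 460) = (71 - 321)/(402 + 460) = -250/862 = -250*1/862 = -125/431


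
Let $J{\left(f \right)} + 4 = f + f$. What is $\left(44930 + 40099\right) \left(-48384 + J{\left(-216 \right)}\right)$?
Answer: $-4151115780$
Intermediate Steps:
$J{\left(f \right)} = -4 + 2 f$ ($J{\left(f \right)} = -4 + \left(f + f\right) = -4 + 2 f$)
$\left(44930 + 40099\right) \left(-48384 + J{\left(-216 \right)}\right) = \left(44930 + 40099\right) \left(-48384 + \left(-4 + 2 \left(-216\right)\right)\right) = 85029 \left(-48384 - 436\right) = 85029 \left(-48820\right) = -4151115780$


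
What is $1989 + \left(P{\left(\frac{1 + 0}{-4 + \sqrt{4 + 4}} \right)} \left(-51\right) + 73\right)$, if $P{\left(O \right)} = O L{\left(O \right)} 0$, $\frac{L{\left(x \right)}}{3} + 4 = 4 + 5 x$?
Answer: $2062$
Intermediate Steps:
$L{\left(x \right)} = 15 x$ ($L{\left(x \right)} = -12 + 3 \left(4 + 5 x\right) = -12 + \left(12 + 15 x\right) = 15 x$)
$P{\left(O \right)} = 0$ ($P{\left(O \right)} = O 15 O 0 = 15 O^{2} \cdot 0 = 0$)
$1989 + \left(P{\left(\frac{1 + 0}{-4 + \sqrt{4 + 4}} \right)} \left(-51\right) + 73\right) = 1989 + \left(0 \left(-51\right) + 73\right) = 1989 + \left(0 + 73\right) = 1989 + 73 = 2062$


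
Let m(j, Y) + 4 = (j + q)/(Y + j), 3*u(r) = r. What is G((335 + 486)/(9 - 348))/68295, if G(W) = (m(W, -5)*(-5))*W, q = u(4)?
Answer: -7959595/11650088916 ≈ -0.00068322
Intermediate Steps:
u(r) = r/3
q = 4/3 (q = (⅓)*4 = 4/3 ≈ 1.3333)
m(j, Y) = -4 + (4/3 + j)/(Y + j) (m(j, Y) = -4 + (j + 4/3)/(Y + j) = -4 + (4/3 + j)/(Y + j))
G(W) = -5*W*(64/3 - 3*W)/(-5 + W) (G(W) = (((4/3 - 4*(-5) - 3*W)/(-5 + W))*(-5))*W = (((4/3 + 20 - 3*W)/(-5 + W))*(-5))*W = (((64/3 - 3*W)/(-5 + W))*(-5))*W = (-5*(64/3 - 3*W)/(-5 + W))*W = -5*W*(64/3 - 3*W)/(-5 + W))
G((335 + 486)/(9 - 348))/68295 = (5*((335 + 486)/(9 - 348))*(-64 + 9*((335 + 486)/(9 - 348)))/(3*(-5 + (335 + 486)/(9 - 348))))/68295 = (5*(821/(-339))*(-64 + 9*(821/(-339)))/(3*(-5 + 821/(-339))))*(1/68295) = (5*(821*(-1/339))*(-64 + 9*(821*(-1/339)))/(3*(-5 + 821*(-1/339))))*(1/68295) = ((5/3)*(-821/339)*(-64 + 9*(-821/339))/(-5 - 821/339))*(1/68295) = ((5/3)*(-821/339)*(-64 - 2463/113)/(-2516/339))*(1/68295) = ((5/3)*(-821/339)*(-339/2516)*(-9695/113))*(1/68295) = -39797975/852924*1/68295 = -7959595/11650088916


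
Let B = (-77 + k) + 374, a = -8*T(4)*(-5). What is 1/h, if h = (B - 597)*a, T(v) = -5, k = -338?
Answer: 1/127600 ≈ 7.8370e-6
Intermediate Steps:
a = -200 (a = -(-40)*(-5) = -8*25 = -200)
B = -41 (B = (-77 - 338) + 374 = -415 + 374 = -41)
h = 127600 (h = (-41 - 597)*(-200) = -638*(-200) = 127600)
1/h = 1/127600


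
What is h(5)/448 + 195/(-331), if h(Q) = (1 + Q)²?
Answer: -18861/37072 ≈ -0.50877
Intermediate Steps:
h(5)/448 + 195/(-331) = (1 + 5)²/448 + 195/(-331) = 6²*(1/448) + 195*(-1/331) = 36*(1/448) - 195/331 = 9/112 - 195/331 = -18861/37072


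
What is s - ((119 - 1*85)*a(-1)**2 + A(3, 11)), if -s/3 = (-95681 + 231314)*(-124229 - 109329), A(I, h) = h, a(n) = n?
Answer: 95034516597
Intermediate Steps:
s = 95034516642 (s = -3*(-95681 + 231314)*(-124229 - 109329) = -406899*(-233558) = -3*(-31678172214) = 95034516642)
s - ((119 - 1*85)*a(-1)**2 + A(3, 11)) = 95034516642 - ((119 - 1*85)*(-1)**2 + 11) = 95034516642 - ((119 - 85)*1 + 11) = 95034516642 - (34*1 + 11) = 95034516642 - (34 + 11) = 95034516642 - 1*45 = 95034516642 - 45 = 95034516597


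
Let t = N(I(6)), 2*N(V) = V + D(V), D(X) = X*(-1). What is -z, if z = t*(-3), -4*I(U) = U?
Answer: 0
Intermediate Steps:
I(U) = -U/4
D(X) = -X
N(V) = 0 (N(V) = (V - V)/2 = (½)*0 = 0)
t = 0
z = 0 (z = 0*(-3) = 0)
-z = -1*0 = 0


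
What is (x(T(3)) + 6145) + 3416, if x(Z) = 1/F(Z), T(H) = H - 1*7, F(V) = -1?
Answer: 9560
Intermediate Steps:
T(H) = -7 + H (T(H) = H - 7 = -7 + H)
x(Z) = -1 (x(Z) = 1/(-1) = -1)
(x(T(3)) + 6145) + 3416 = (-1 + 6145) + 3416 = 6144 + 3416 = 9560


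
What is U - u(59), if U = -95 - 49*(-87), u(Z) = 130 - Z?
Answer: 4097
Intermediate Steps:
U = 4168 (U = -95 + 4263 = 4168)
U - u(59) = 4168 - (130 - 1*59) = 4168 - (130 - 59) = 4168 - 1*71 = 4168 - 71 = 4097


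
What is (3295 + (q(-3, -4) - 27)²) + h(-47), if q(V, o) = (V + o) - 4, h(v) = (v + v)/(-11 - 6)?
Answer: 80657/17 ≈ 4744.5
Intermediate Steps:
h(v) = -2*v/17 (h(v) = (2*v)/(-17) = (2*v)*(-1/17) = -2*v/17)
q(V, o) = -4 + V + o
(3295 + (q(-3, -4) - 27)²) + h(-47) = (3295 + ((-4 - 3 - 4) - 27)²) - 2/17*(-47) = (3295 + (-11 - 27)²) + 94/17 = (3295 + (-38)²) + 94/17 = (3295 + 1444) + 94/17 = 4739 + 94/17 = 80657/17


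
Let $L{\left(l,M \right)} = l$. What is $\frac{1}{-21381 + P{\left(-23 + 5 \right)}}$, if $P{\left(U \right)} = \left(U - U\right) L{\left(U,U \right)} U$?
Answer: $- \frac{1}{21381} \approx -4.677 \cdot 10^{-5}$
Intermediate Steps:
$P{\left(U \right)} = 0$ ($P{\left(U \right)} = \left(U - U\right) U U = 0 U U = 0 U = 0$)
$\frac{1}{-21381 + P{\left(-23 + 5 \right)}} = \frac{1}{-21381 + 0} = \frac{1}{-21381} = - \frac{1}{21381}$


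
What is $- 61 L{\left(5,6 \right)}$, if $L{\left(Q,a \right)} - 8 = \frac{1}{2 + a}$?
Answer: $- \frac{3965}{8} \approx -495.63$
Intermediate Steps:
$L{\left(Q,a \right)} = 8 + \frac{1}{2 + a}$
$- 61 L{\left(5,6 \right)} = - 61 \frac{17 + 8 \cdot 6}{2 + 6} = - 61 \frac{17 + 48}{8} = - 61 \cdot \frac{1}{8} \cdot 65 = \left(-61\right) \frac{65}{8} = - \frac{3965}{8}$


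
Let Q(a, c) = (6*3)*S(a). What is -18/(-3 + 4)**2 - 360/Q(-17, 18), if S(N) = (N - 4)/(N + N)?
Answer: -1058/21 ≈ -50.381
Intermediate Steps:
S(N) = (-4 + N)/(2*N) (S(N) = (-4 + N)/((2*N)) = (-4 + N)*(1/(2*N)) = (-4 + N)/(2*N))
Q(a, c) = 9*(-4 + a)/a (Q(a, c) = (6*3)*((-4 + a)/(2*a)) = 18*((-4 + a)/(2*a)) = 9*(-4 + a)/a)
-18/(-3 + 4)**2 - 360/Q(-17, 18) = -18/(-3 + 4)**2 - 360/(9 - 36/(-17)) = -18/(1**2) - 360/(9 - 36*(-1/17)) = -18/1 - 360/(9 + 36/17) = -18*1 - 360/189/17 = -18 - 360*17/189 = -18 - 680/21 = -1058/21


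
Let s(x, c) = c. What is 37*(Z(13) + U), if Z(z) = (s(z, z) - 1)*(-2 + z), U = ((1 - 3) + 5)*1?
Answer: 4995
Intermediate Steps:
U = 3 (U = (-2 + 5)*1 = 3*1 = 3)
Z(z) = (-1 + z)*(-2 + z) (Z(z) = (z - 1)*(-2 + z) = (-1 + z)*(-2 + z))
37*(Z(13) + U) = 37*((2 + 13**2 - 3*13) + 3) = 37*((2 + 169 - 39) + 3) = 37*(132 + 3) = 37*135 = 4995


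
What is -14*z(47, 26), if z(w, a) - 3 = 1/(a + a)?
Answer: -1099/26 ≈ -42.269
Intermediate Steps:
z(w, a) = 3 + 1/(2*a) (z(w, a) = 3 + 1/(a + a) = 3 + 1/(2*a))
-14*z(47, 26) = -14*(3 + (1/2)/26) = -14*(3 + (1/2)*(1/26)) = -14*(3 + 1/52) = -14*157/52 = -1099/26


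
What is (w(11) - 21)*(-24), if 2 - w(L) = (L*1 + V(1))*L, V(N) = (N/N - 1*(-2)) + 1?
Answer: 4416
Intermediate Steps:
V(N) = 4 (V(N) = (1 + 2) + 1 = 3 + 1 = 4)
w(L) = 2 - L*(4 + L) (w(L) = 2 - (L*1 + 4)*L = 2 - (L + 4)*L = 2 - (4 + L)*L = 2 - L*(4 + L))
(w(11) - 21)*(-24) = ((2 - 1*11² - 4*11) - 21)*(-24) = ((2 - 1*121 - 44) - 21)*(-24) = ((2 - 121 - 44) - 21)*(-24) = (-163 - 21)*(-24) = -184*(-24) = 4416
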